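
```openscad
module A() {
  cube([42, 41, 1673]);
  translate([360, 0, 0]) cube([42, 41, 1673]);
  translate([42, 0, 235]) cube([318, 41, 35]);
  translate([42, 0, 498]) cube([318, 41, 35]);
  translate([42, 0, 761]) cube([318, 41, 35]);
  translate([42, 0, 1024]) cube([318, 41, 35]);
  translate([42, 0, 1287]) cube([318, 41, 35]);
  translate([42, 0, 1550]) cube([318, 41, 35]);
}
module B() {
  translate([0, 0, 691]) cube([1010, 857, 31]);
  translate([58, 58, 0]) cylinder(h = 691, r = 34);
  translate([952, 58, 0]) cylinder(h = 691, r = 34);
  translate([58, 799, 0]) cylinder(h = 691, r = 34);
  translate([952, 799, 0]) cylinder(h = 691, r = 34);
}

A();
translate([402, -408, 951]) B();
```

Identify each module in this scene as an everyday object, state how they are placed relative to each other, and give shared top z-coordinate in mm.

Both tops at z = 1673 mm.

A is a ladder. B is a table. The table is beside the ladder with their tops flush at z = 1673. The shared top z-coordinate is 1673 mm.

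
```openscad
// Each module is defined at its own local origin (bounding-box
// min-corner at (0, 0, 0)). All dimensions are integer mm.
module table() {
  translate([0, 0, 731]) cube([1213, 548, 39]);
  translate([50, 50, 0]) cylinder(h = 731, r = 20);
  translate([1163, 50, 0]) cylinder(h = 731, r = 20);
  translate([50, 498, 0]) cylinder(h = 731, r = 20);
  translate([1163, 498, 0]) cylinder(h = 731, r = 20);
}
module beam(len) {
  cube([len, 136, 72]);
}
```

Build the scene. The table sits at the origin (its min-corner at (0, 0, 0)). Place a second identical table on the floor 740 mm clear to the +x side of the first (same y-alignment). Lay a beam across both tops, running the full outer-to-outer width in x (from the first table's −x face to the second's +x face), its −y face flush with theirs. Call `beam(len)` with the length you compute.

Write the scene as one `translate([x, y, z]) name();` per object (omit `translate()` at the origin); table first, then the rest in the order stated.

table();
translate([1953, 0, 0]) table();
translate([0, 0, 770]) beam(3166);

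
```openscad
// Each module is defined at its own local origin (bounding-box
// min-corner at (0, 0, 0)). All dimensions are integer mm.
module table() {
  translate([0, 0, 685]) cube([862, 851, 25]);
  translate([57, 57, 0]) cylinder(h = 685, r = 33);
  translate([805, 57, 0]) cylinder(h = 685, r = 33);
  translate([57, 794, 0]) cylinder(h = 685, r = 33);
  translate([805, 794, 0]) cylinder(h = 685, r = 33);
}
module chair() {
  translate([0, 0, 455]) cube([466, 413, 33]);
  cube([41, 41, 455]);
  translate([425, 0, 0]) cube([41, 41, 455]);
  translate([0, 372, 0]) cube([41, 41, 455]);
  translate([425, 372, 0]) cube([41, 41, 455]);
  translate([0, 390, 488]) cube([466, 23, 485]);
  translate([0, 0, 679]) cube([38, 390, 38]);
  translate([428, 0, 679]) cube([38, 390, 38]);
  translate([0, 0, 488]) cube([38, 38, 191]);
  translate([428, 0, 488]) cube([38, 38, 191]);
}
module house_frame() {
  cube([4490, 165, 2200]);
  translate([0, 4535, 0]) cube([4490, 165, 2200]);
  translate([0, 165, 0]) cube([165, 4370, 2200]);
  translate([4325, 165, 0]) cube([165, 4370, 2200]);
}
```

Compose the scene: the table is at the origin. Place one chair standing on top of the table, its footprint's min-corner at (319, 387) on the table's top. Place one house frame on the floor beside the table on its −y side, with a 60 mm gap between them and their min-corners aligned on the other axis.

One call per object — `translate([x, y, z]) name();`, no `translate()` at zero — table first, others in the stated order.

table();
translate([319, 387, 710]) chair();
translate([0, -4760, 0]) house_frame();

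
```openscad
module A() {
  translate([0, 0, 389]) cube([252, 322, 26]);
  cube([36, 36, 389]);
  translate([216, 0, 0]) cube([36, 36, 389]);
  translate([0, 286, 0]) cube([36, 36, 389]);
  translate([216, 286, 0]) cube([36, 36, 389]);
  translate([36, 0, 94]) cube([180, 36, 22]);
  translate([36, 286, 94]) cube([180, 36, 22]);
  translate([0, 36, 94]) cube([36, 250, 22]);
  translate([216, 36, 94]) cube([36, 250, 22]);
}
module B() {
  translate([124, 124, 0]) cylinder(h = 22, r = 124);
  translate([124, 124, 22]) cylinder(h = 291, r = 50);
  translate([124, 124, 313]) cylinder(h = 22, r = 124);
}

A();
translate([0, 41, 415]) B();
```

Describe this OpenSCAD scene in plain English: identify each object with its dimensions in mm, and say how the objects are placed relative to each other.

A is a simple wooden stool: a rectangular seat 252 mm (x) by 322 mm (y), 26 mm thick, top face at z = 415 mm, on four square legs, each 36×36 mm in cross-section. The legs rest on z = 0, each flush with a corner of the seat. Four stretchers, 36 mm wide and 22 mm tall, connect adjacent legs with their undersides at z = 94 mm, each running between the inner faces of the legs it joins and aligned with the legs' outer faces on the other axis.

B is a spool: two coaxial disc flanges of radius 124 mm and thickness 22 mm, joined by a core cylinder of radius 50 mm and height 291 mm. The lower flange rests on z = 0 and the three cylinders share a vertical axis.

The spool is on top of the stool.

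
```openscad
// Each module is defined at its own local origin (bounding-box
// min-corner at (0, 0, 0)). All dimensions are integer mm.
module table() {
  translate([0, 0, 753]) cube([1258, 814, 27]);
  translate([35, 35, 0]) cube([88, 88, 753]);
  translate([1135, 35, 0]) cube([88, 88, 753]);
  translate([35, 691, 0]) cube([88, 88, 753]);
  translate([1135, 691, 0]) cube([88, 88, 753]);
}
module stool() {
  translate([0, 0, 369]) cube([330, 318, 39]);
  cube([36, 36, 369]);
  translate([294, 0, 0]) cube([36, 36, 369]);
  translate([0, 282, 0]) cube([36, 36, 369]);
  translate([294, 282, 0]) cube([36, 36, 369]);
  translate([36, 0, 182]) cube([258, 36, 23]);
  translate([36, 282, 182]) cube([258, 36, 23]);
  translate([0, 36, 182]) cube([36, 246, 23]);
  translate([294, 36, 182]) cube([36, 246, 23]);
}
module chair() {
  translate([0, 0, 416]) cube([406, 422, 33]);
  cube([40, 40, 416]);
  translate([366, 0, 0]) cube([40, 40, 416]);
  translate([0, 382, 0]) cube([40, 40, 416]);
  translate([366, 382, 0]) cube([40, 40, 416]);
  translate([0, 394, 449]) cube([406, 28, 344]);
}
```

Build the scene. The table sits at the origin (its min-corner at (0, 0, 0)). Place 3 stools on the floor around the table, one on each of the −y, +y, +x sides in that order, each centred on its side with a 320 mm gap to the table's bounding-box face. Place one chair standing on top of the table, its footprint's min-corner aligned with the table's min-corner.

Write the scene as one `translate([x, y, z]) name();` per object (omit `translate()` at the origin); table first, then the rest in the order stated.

table();
translate([464, -638, 0]) stool();
translate([464, 1134, 0]) stool();
translate([1578, 248, 0]) stool();
translate([0, 0, 780]) chair();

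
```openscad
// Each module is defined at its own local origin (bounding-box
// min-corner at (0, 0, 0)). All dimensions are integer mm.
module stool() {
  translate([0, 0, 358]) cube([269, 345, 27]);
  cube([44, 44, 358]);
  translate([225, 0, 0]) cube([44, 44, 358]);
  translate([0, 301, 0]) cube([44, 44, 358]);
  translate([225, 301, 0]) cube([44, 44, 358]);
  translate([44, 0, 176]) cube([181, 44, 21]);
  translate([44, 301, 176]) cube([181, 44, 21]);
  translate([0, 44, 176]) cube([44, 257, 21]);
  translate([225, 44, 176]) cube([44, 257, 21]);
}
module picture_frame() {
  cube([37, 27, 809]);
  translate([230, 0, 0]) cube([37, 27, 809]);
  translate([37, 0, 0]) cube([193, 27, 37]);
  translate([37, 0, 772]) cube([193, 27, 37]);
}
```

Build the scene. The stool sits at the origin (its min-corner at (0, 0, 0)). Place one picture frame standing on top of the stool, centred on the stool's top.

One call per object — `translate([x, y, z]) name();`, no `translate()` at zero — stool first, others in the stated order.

stool();
translate([1, 159, 385]) picture_frame();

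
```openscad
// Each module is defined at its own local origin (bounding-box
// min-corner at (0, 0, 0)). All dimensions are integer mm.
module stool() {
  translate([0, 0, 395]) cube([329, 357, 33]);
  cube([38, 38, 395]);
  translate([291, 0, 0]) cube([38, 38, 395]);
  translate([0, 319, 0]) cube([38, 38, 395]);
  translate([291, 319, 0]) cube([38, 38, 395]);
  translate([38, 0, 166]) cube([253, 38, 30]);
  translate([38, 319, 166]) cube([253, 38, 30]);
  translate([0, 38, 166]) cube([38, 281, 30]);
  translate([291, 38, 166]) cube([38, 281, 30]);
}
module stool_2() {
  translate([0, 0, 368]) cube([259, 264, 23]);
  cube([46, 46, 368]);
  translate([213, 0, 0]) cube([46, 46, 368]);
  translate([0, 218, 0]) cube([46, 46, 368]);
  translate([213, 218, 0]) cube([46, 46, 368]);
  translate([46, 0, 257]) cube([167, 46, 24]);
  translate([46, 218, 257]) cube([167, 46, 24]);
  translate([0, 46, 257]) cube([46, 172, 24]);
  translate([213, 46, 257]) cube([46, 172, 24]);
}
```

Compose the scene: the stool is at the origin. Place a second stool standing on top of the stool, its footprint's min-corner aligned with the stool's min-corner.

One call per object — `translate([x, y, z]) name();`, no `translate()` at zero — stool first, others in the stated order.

stool();
translate([0, 0, 428]) stool_2();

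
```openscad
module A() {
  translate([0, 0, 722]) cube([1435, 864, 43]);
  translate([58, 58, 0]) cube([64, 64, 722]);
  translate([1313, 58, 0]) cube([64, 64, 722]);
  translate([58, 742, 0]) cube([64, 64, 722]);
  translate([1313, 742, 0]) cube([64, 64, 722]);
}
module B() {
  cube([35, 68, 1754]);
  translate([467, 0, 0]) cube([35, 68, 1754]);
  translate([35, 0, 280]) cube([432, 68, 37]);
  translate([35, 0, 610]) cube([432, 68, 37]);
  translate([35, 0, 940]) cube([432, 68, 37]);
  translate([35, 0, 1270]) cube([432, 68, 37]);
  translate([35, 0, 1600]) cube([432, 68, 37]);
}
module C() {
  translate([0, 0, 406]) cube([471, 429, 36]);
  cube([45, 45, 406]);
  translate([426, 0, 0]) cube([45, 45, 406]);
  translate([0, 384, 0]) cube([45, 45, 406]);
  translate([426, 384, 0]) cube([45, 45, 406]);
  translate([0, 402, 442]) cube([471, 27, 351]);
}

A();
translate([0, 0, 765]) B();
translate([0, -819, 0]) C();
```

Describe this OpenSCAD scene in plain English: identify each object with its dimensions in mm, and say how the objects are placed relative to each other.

A is a table: top 1435 mm (x) × 864 mm (y), 43 mm thick, upper face at z = 765 mm, on four 64×64 mm square legs, each inset 58 mm from the nearest pair of top edges, running from z = 0 to the bottom of the top.

B is a straight ladder. Two 35×68 mm vertical rails, 1754 mm tall, stand 502 mm apart (outside-to-outside) with their front faces coplanar on the −y side. 5 rungs, each 68 mm deep and 37 mm tall, span between the inner faces of the rails, front faces flush with the rails. The lowest rung's underside is at z = 280 mm and rungs are spaced 330 mm apart (underside to underside).

C is a chair: 471×429 mm seat, 36 mm thick, top at z = 442 mm, on four 45 mm square corner legs flush with the seat edges. A 27 mm thick backrest slab spans the full seat width, extending 351 mm above the seat top, its back face flush with the seat's +y edge.

The ladder is on top of the table. The chair is on the floor beside the table on its −y side.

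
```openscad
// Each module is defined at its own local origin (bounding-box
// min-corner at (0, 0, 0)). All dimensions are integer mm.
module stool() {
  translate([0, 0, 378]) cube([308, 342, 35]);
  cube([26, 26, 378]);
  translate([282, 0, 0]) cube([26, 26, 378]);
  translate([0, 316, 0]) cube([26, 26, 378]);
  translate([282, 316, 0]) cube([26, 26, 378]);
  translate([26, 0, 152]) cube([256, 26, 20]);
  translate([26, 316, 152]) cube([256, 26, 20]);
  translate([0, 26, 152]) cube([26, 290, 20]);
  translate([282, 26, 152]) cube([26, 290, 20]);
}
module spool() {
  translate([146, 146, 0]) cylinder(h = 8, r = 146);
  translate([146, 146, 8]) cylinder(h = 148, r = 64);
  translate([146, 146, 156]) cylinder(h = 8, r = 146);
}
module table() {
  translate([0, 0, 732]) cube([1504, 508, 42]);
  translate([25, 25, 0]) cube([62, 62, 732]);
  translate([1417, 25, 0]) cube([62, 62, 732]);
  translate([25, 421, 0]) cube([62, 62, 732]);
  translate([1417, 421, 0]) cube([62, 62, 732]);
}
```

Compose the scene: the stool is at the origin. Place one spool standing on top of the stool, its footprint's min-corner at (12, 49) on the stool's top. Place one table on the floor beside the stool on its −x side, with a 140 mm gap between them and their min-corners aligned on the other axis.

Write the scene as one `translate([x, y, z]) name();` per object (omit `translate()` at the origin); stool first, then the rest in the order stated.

stool();
translate([12, 49, 413]) spool();
translate([-1644, 0, 0]) table();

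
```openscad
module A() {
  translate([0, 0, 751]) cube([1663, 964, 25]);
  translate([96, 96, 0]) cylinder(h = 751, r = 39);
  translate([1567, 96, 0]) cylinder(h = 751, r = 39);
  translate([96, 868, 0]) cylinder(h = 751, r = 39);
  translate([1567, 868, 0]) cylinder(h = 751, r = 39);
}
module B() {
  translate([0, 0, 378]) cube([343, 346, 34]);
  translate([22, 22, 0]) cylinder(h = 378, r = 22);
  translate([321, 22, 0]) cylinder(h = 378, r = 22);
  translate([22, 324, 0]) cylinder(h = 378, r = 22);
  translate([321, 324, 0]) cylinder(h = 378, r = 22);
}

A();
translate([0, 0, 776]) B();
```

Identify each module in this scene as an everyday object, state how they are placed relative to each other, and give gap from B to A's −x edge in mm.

A is a table. B is a stool. The stool is on top of the table. The gap from the stool to the table's −x edge is 0 mm.

The stool's min-x is at 0; the table's min-x is 0; gap = 0 mm.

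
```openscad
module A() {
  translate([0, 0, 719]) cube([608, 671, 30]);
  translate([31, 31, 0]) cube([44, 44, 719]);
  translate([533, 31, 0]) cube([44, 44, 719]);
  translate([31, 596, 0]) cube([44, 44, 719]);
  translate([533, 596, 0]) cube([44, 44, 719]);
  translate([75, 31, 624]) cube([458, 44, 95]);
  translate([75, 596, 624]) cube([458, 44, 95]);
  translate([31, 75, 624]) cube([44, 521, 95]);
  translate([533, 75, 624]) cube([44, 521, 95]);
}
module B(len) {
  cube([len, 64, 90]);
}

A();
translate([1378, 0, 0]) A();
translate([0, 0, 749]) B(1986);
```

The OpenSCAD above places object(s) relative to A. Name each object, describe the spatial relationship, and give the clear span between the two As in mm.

A is a table. B is a beam. A beam spans the tops of two tables. The clear span between the two tables is 770 mm.

Second table starts at x = 1378; first ends at x = 608; clear span = 1378 − 608 = 770 mm.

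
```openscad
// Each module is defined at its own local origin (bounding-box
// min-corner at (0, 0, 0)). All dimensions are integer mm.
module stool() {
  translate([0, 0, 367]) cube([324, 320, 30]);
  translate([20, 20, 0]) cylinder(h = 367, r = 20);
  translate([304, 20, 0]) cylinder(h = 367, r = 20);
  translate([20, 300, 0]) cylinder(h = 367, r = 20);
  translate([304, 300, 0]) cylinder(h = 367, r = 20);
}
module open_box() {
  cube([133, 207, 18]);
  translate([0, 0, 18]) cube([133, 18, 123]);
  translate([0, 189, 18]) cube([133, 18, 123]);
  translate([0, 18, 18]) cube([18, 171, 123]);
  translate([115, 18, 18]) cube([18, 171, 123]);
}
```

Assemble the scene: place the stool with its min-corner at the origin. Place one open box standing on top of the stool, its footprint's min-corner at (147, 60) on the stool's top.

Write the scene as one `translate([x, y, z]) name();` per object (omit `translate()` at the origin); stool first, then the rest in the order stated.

stool();
translate([147, 60, 397]) open_box();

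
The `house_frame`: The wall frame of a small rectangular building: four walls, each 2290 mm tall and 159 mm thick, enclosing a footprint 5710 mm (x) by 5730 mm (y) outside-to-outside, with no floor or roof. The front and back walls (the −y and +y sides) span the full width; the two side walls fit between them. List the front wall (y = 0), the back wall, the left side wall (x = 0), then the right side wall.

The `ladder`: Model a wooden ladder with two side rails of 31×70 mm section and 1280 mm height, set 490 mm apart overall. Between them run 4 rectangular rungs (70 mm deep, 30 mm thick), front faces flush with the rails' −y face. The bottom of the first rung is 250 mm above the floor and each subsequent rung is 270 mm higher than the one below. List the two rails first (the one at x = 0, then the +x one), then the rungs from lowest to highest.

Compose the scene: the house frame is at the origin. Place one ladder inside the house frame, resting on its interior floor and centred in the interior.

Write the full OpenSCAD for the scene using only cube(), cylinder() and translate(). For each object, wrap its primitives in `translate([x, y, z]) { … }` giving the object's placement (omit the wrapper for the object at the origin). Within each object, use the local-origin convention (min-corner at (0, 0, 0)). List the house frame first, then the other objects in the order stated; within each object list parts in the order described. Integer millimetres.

cube([5710, 159, 2290]);
translate([0, 5571, 0]) cube([5710, 159, 2290]);
translate([0, 159, 0]) cube([159, 5412, 2290]);
translate([5551, 159, 0]) cube([159, 5412, 2290]);
translate([2610, 2830, 0]) {
  cube([31, 70, 1280]);
  translate([459, 0, 0]) cube([31, 70, 1280]);
  translate([31, 0, 250]) cube([428, 70, 30]);
  translate([31, 0, 520]) cube([428, 70, 30]);
  translate([31, 0, 790]) cube([428, 70, 30]);
  translate([31, 0, 1060]) cube([428, 70, 30]);
}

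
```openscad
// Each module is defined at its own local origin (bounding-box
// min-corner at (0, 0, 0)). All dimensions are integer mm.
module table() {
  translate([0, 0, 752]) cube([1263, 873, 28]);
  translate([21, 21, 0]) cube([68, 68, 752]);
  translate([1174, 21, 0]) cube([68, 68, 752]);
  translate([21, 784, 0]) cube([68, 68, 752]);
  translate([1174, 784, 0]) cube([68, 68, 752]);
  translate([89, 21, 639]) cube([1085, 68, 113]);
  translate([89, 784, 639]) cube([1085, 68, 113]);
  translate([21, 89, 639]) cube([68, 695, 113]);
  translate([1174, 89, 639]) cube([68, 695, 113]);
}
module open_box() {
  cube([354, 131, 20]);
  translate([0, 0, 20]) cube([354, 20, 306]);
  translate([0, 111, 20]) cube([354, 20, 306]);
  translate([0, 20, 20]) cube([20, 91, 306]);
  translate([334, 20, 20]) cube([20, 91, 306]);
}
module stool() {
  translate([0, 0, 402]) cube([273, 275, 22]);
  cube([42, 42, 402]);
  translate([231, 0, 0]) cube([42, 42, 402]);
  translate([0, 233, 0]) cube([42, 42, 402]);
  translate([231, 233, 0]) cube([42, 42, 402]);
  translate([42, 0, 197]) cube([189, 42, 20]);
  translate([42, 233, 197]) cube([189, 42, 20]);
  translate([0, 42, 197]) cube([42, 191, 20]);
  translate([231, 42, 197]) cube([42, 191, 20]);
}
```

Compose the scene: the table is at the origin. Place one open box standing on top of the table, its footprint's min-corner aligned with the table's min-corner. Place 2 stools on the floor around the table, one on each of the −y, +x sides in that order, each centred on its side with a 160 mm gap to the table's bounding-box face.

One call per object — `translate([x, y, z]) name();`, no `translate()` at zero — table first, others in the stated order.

table();
translate([0, 0, 780]) open_box();
translate([495, -435, 0]) stool();
translate([1423, 299, 0]) stool();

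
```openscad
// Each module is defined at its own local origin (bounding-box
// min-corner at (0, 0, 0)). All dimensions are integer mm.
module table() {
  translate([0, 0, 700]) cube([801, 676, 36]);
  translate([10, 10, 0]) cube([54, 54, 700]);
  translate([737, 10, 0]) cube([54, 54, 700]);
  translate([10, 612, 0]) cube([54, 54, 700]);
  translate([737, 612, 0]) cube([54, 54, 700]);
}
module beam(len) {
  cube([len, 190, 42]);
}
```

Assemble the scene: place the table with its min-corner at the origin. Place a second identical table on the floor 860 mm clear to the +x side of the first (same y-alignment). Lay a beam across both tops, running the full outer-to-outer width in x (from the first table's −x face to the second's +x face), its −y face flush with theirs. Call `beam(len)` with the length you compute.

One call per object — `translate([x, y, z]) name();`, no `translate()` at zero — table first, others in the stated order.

table();
translate([1661, 0, 0]) table();
translate([0, 0, 736]) beam(2462);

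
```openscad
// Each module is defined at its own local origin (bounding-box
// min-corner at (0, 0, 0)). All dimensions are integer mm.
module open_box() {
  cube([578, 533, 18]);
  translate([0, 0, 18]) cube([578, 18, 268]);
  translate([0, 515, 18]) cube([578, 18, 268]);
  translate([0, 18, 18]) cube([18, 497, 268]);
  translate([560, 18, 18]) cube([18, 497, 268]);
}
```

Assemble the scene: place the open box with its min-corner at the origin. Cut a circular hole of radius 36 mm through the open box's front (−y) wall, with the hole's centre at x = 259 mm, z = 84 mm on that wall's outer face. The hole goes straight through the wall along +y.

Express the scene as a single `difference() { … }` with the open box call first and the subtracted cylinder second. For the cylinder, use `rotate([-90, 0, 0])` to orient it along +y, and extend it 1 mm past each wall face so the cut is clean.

difference() {
  open_box();
  translate([259, -1, 84]) rotate([-90, 0, 0]) cylinder(h = 20, r = 36);
}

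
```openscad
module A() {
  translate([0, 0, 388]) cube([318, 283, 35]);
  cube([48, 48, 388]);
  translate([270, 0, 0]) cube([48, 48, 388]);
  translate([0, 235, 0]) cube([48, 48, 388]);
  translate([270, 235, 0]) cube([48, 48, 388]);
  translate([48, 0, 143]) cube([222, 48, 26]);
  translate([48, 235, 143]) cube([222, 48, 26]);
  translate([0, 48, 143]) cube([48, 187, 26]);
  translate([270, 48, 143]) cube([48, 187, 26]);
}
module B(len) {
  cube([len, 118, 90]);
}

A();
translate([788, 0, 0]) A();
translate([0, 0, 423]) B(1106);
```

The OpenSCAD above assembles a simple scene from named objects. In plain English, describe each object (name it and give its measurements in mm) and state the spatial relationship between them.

A is a four-legged stool. The seat is a 318×283×35 mm slab whose top surface is at z = 423 mm; four square legs, each 48×48 mm in cross-section, run from the floor (z = 0) to the underside of the seat, each flush with a corner of the seat. Four stretchers, 48 mm wide and 26 mm tall, connect adjacent legs with their undersides at z = 143 mm, each running between the inner faces of the legs it joins and aligned with the legs' outer faces on the other axis.

B is a rectangular beam 1106 mm long (x), 118 mm deep (y), 90 mm thick (z).

The beam spans the tops of two stools placed 470 mm apart, resting at z = 423 mm.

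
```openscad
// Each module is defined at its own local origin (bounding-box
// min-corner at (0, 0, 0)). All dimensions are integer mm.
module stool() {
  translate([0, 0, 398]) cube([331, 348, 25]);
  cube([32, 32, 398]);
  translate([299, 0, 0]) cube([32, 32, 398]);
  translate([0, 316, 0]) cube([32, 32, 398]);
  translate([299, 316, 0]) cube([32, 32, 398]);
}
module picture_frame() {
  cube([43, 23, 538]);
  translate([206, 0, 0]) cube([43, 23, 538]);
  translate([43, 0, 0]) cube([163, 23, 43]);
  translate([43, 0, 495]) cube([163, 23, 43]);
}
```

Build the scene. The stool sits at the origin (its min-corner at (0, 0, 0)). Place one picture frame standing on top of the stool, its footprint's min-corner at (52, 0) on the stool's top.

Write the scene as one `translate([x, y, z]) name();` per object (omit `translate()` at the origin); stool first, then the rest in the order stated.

stool();
translate([52, 0, 423]) picture_frame();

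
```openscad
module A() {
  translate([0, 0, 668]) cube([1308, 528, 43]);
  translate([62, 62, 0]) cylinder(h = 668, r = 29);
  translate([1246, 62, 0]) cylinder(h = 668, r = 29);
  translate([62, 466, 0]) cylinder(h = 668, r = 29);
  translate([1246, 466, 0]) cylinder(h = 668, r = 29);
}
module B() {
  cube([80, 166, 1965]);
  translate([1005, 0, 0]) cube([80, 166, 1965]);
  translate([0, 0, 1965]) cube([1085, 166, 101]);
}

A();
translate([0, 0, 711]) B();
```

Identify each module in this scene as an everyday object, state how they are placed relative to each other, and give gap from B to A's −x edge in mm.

A is a table. B is a door frame. The door frame is on top of the table. The gap from the door frame to the table's −x edge is 0 mm.

The door frame's min-x is at 0; the table's min-x is 0; gap = 0 mm.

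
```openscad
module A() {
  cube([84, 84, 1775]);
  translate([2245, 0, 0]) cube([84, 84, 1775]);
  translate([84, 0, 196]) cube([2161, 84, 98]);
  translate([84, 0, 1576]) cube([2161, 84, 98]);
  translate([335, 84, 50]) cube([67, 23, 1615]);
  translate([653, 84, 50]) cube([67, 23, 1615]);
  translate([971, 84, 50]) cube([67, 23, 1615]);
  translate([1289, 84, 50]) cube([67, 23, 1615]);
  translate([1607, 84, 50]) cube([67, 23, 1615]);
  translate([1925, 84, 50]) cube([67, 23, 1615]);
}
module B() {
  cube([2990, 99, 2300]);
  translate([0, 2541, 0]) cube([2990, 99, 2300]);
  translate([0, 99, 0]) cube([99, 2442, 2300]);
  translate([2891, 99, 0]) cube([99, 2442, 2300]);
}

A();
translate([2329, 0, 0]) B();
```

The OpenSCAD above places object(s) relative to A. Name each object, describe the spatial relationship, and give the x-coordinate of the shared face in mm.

A is a fence section. B is a house frame. The house frame is against the fence section's +x side, with their −y faces flush. The x-coordinate of the shared face is 2329 mm.

The fence section's +x face and the house frame's −x face are both at x = 2329 mm.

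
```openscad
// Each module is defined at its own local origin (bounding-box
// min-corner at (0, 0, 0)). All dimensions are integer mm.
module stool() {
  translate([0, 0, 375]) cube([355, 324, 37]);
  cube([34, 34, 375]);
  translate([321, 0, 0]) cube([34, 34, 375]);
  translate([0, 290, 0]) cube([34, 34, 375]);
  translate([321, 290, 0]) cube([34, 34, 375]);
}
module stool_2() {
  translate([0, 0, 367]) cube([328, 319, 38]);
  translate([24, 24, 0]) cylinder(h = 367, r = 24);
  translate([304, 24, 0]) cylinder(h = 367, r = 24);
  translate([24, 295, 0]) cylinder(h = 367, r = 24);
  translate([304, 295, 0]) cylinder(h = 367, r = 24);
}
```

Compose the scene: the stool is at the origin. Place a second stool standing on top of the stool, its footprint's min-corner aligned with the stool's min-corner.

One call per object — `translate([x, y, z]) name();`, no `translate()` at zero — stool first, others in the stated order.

stool();
translate([0, 0, 412]) stool_2();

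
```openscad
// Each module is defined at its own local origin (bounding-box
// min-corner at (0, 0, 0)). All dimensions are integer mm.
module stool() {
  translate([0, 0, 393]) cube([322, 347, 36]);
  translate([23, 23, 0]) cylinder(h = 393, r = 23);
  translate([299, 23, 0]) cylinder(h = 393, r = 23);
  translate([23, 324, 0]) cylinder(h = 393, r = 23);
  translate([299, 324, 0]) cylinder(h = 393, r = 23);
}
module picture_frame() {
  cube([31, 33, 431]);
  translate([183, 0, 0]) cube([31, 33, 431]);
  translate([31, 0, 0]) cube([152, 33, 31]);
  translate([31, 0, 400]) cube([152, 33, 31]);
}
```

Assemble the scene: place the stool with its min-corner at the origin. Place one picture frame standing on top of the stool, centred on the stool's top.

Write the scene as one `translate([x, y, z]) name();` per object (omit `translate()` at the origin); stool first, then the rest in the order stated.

stool();
translate([54, 157, 429]) picture_frame();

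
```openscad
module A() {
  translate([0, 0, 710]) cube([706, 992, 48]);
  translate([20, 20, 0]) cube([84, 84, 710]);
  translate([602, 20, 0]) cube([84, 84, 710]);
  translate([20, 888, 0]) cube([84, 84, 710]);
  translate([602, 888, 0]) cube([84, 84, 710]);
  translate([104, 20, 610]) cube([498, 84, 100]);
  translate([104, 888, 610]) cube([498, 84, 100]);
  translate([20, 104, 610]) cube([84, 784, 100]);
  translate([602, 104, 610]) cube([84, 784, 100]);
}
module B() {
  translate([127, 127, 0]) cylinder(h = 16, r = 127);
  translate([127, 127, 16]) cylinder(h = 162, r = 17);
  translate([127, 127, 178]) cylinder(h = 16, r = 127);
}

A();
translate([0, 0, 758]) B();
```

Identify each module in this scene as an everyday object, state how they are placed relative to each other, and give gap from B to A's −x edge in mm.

A is a table. B is a spool. The spool is on top of the table. The gap from the spool to the table's −x edge is 0 mm.

The spool's min-x is at 0; the table's min-x is 0; gap = 0 mm.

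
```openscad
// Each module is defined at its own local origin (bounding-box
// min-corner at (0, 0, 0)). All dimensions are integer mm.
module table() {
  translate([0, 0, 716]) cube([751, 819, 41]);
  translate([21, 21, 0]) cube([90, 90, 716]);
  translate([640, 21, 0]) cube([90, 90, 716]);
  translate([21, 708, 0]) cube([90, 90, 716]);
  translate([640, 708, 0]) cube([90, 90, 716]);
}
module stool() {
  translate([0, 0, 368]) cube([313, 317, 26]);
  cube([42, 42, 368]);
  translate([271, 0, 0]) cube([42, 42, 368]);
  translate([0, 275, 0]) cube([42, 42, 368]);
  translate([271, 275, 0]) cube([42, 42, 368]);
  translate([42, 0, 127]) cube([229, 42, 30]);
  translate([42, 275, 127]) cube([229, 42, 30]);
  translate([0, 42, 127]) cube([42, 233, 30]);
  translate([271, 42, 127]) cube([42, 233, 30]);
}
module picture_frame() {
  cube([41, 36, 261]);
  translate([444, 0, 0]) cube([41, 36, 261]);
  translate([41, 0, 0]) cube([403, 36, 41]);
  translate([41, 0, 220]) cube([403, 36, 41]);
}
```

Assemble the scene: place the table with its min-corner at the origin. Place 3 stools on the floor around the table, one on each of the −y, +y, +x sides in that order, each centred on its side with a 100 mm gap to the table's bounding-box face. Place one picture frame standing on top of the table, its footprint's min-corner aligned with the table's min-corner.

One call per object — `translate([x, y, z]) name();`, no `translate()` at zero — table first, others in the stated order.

table();
translate([219, -417, 0]) stool();
translate([219, 919, 0]) stool();
translate([851, 251, 0]) stool();
translate([0, 0, 757]) picture_frame();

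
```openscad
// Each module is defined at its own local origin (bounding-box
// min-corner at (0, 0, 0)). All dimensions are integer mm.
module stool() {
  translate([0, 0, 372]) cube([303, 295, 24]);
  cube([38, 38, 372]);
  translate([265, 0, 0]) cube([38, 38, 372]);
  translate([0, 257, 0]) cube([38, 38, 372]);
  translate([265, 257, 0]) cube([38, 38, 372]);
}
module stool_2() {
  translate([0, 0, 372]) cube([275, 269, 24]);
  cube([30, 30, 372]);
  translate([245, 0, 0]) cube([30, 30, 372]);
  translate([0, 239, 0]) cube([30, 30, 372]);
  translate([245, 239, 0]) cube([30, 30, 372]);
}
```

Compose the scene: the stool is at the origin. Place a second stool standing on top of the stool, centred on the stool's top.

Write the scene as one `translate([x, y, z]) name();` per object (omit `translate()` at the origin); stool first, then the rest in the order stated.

stool();
translate([14, 13, 396]) stool_2();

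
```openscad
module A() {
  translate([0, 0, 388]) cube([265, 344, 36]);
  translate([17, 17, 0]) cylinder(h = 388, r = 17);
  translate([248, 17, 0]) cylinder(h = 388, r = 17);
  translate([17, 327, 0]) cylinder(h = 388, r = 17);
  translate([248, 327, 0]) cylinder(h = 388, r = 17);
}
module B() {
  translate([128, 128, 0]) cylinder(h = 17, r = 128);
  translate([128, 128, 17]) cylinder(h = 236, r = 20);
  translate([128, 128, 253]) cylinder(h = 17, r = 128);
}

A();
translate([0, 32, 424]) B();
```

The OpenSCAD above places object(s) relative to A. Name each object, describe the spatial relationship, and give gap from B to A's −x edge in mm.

The spool's min-x is at 0; the stool's min-x is 0; gap = 0 mm.

A is a stool. B is a spool. The spool is on top of the stool. The gap from the spool to the stool's −x edge is 0 mm.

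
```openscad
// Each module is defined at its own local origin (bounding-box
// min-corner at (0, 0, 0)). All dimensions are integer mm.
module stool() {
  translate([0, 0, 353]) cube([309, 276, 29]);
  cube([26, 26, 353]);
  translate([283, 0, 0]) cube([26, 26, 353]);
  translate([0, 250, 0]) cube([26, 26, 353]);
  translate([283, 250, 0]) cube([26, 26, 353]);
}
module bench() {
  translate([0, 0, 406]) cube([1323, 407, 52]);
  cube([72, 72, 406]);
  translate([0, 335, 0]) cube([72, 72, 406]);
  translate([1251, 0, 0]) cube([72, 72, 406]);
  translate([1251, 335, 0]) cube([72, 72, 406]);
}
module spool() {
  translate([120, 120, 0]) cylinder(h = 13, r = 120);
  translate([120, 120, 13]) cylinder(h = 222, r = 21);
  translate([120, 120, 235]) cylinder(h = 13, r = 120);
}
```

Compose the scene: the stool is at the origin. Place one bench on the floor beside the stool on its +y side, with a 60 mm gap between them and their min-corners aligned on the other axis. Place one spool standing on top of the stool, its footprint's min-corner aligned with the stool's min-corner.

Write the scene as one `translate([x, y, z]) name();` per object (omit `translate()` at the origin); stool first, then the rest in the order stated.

stool();
translate([0, 336, 0]) bench();
translate([0, 0, 382]) spool();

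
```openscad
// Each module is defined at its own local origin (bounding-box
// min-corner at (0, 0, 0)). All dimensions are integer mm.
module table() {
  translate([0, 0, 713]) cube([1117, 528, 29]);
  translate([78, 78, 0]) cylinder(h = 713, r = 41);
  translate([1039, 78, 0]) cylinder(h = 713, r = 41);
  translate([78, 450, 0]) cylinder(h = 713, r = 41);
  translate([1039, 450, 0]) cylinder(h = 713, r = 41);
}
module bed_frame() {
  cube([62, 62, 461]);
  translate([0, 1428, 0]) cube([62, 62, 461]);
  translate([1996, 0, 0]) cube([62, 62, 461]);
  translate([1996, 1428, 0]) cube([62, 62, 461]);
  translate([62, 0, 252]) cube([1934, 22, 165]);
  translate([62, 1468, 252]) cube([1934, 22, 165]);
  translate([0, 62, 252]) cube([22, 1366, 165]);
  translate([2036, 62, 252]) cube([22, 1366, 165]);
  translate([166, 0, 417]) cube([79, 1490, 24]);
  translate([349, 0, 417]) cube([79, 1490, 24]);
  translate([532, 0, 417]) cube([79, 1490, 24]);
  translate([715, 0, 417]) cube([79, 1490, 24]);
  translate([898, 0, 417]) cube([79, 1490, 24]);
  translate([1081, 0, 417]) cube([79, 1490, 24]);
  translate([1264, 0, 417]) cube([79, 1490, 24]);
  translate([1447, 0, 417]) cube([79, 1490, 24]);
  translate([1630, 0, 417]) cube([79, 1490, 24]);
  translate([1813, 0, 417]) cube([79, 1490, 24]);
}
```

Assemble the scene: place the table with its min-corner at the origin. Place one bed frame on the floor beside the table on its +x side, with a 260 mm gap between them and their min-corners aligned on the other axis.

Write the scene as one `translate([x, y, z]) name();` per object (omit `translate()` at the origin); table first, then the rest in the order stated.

table();
translate([1377, 0, 0]) bed_frame();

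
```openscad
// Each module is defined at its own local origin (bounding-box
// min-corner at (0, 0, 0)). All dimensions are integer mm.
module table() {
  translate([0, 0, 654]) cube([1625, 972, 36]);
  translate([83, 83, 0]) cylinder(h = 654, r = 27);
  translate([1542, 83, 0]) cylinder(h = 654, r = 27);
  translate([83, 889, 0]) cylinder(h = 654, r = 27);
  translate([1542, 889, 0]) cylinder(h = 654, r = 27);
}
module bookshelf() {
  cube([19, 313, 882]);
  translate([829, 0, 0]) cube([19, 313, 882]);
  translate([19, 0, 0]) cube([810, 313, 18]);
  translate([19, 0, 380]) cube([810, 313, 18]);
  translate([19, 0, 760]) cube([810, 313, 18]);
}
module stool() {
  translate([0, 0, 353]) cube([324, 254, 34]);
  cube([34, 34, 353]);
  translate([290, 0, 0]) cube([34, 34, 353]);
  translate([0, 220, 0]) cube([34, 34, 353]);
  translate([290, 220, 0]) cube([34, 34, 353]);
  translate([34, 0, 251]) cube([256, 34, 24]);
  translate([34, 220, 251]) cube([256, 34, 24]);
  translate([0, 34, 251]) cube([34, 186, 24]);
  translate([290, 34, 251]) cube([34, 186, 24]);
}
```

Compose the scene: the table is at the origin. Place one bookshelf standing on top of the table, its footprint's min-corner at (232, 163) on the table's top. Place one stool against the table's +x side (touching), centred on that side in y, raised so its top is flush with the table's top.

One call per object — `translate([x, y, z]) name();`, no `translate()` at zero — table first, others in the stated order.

table();
translate([232, 163, 690]) bookshelf();
translate([1625, 359, 303]) stool();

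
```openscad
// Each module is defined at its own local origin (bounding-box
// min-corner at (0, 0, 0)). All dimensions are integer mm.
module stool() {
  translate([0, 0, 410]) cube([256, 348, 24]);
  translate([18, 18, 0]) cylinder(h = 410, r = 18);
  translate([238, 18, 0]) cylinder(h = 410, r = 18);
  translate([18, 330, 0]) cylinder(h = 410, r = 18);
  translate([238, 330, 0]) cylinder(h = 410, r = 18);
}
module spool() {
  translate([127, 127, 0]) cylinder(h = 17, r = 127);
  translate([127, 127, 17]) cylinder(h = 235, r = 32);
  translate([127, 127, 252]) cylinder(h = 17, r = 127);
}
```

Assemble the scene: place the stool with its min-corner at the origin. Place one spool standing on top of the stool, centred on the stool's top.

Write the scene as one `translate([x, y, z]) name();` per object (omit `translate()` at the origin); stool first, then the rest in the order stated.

stool();
translate([1, 47, 434]) spool();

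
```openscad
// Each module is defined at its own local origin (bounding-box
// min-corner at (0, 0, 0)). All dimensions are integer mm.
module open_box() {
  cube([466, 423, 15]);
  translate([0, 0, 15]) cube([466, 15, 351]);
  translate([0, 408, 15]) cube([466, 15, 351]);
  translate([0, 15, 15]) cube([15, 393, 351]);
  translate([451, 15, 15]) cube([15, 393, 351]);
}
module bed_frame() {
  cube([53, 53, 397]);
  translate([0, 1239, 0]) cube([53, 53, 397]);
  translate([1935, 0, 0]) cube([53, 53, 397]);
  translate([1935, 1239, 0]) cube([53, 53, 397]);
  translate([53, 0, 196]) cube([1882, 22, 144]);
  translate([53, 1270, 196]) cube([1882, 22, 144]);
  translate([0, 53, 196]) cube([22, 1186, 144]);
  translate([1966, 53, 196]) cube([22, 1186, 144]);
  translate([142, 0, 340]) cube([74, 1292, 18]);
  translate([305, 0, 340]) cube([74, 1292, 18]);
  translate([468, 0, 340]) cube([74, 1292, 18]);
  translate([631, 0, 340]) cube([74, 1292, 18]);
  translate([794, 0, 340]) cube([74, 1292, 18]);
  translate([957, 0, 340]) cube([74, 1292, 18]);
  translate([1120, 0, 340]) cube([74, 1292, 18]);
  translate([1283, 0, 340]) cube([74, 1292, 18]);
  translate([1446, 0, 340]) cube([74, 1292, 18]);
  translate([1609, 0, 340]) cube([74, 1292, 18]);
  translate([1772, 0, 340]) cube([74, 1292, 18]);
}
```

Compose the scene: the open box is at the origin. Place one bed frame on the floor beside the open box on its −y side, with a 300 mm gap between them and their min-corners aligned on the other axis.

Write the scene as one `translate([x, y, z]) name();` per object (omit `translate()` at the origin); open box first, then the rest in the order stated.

open_box();
translate([0, -1592, 0]) bed_frame();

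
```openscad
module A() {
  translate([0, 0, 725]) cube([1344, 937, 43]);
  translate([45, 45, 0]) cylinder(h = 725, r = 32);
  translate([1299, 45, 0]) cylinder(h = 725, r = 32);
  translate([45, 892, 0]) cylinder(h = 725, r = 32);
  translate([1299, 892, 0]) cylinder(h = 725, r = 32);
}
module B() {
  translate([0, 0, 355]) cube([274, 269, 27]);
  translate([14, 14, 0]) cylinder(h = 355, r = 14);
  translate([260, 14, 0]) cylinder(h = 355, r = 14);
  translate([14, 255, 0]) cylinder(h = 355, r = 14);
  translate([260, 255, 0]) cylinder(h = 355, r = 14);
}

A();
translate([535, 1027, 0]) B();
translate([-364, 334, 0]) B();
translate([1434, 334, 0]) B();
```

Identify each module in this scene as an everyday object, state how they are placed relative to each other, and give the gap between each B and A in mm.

A is a table. B is a stool. Three stools sit around the table at the +y, −x, +x sides. The gap between each stool and the table is 90 mm.

Each stool's nearest face is 90 mm from the table's bounding box.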